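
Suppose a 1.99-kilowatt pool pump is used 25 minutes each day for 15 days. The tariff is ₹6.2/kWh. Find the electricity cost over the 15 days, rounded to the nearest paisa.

Runtime = 25 min × 15 = 375 min = 6.25 h
Energy = 1.99 kW × 6.25 h = 12.4375 kWh
Cost = 12.4375 kWh × ₹6.2/kWh = ₹77.11

₹77.11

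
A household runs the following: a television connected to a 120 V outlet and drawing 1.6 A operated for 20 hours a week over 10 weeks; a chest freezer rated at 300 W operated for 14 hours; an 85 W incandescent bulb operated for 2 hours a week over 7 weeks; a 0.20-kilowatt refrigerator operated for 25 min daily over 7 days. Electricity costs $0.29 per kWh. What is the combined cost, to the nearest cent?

$12.87

television: Power = 1.6 A × 120 V = 192 W = 0.192 kW
television: Runtime = 20 h/week × 10 weeks = 200 h
television: 0.192 kW × 200 h = 38.4 kWh
chest freezer: 0.3 kW × 14 h = 4.2 kWh
incandescent bulb: Runtime = 2 h/week × 7 weeks = 14 h
incandescent bulb: 0.085 kW × 14 h = 1.19 kWh
refrigerator: Runtime = 25 min × 7 = 175 min = 2.916666… h
refrigerator: 0.2 kW × 2.916666… h = 0.583333… kWh
Total energy = 44.373333… kWh
Cost = 44.373333… × $0.29 = $12.87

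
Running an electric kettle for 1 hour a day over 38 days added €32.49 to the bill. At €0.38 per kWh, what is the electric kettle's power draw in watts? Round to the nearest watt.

Energy = €32.49 ÷ €0.38/kWh = 85.5 kWh
Runtime = 1 h/day × 38 days = 38 h
Power = 85.5 kWh ÷ 38 h = 2.25 kW = 2250 W

2250 W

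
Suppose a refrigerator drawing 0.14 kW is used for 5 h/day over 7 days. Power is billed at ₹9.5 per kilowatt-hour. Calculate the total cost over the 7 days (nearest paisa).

₹46.55

Runtime = 5 h/day × 7 days = 35 h
Energy = 0.14 kW × 35 h = 4.9 kWh
Cost = 4.9 kWh × ₹9.5/kWh = ₹46.55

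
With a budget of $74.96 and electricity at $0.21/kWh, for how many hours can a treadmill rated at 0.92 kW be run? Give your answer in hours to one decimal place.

Energy available = $74.96 ÷ $0.21/kWh = 356.9524 kWh
Hours = 356.9524 kWh ÷ 0.92 kW = 388.0 h

388.0 h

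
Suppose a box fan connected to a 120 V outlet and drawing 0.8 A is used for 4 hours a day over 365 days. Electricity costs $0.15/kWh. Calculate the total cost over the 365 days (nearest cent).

$21.02

Power = 0.8 A × 120 V = 96 W = 0.096 kW
Runtime = 4 h/day × 365 days = 1460 h
Energy = 0.096 kW × 1460 h = 140.16 kWh
Cost = 140.16 kWh × $0.15/kWh = $21.02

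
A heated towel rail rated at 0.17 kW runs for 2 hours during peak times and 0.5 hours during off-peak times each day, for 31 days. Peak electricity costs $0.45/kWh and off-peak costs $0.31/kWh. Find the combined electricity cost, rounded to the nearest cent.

Peak energy = 0.17 kW × 2 h × 31 = 10.54 kWh
Off-peak energy = 0.17 kW × 0.5 h × 31 = 2.635 kWh
Cost = 10.54 × $0.45 + 2.635 × $0.31 = $4.743 + $0.81685 = $5.56

$5.56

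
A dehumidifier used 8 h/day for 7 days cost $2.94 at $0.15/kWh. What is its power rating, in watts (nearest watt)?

350 W

Energy = $2.94 ÷ $0.15/kWh = 19.6 kWh
Runtime = 8 h/day × 7 days = 56 h
Power = 19.6 kWh ÷ 56 h = 0.35 kW = 350 W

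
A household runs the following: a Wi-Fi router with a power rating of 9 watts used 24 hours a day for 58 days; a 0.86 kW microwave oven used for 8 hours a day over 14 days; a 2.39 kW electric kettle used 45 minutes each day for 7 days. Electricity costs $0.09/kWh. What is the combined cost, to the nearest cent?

$10.93

Wi-Fi router: Runtime = 24 h × 58 = 1392 h
Wi-Fi router: 0.009 kW × 1392 h = 12.528 kWh
microwave oven: Runtime = 8 h/day × 14 days = 112 h
microwave oven: 0.86 kW × 112 h = 96.32 kWh
electric kettle: Runtime = 45 min × 7 = 315 min = 5.25 h
electric kettle: 2.39 kW × 5.25 h = 12.5475 kWh
Total energy = 121.3955 kWh
Cost = 121.3955 × $0.09 = $10.93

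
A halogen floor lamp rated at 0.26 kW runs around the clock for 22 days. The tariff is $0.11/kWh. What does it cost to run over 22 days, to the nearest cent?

Runtime = 24 h × 22 = 528 h
Energy = 0.26 kW × 528 h = 137.28 kWh
Cost = 137.28 kWh × $0.11/kWh = $15.10

$15.10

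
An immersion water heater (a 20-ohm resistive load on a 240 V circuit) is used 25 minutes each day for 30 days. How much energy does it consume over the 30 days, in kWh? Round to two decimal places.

Power = V²/R = 240²/20 = 2880 W = 2.88 kW
Runtime = 25 min × 30 = 750 min = 12.5 h
Energy = 2.88 kW × 12.5 h = 36 kWh

36.00 kWh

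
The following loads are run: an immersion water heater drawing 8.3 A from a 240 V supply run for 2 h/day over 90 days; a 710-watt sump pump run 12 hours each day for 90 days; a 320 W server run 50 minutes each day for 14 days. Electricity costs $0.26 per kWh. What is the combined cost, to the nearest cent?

immersion water heater: Power = 8.3 A × 240 V = 1992 W = 1.992 kW
immersion water heater: Runtime = 2 h/day × 90 days = 180 h
immersion water heater: 1.992 kW × 180 h = 358.56 kWh
sump pump: Runtime = 12 h/day × 90 days = 1080 h
sump pump: 0.71 kW × 1080 h = 766.8 kWh
server: Runtime = 50 min × 14 = 700 min = 11.666666… h
server: 0.32 kW × 11.666666… h = 3.733333… kWh
Total energy = 1129.093333… kWh
Cost = 1129.093333… × $0.26 = $293.56

$293.56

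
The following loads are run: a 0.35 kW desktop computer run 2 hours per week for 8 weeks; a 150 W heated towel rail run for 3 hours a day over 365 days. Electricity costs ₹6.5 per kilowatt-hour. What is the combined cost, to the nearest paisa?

₹1104.03

desktop computer: Runtime = 2 h/week × 8 weeks = 16 h
desktop computer: 0.35 kW × 16 h = 5.6 kWh
heated towel rail: Runtime = 3 h/day × 365 days = 1095 h
heated towel rail: 0.15 kW × 1095 h = 164.25 kWh
Total energy = 169.85 kWh
Cost = 169.85 × ₹6.5 = ₹1104.03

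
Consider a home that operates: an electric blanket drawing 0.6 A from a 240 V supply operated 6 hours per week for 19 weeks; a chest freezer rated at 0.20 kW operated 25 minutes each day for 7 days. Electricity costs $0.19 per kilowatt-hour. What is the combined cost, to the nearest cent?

electric blanket: Power = 0.6 A × 240 V = 144 W = 0.144 kW
electric blanket: Runtime = 6 h/week × 19 weeks = 114 h
electric blanket: 0.144 kW × 114 h = 16.416 kWh
chest freezer: Runtime = 25 min × 7 = 175 min = 2.916666… h
chest freezer: 0.2 kW × 2.916666… h = 0.583333… kWh
Total energy = 16.999333… kWh
Cost = 16.999333… × $0.19 = $3.23

$3.23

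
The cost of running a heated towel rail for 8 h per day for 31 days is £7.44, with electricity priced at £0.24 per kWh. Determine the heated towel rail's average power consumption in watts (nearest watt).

Energy = £7.44 ÷ £0.24/kWh = 31 kWh
Runtime = 8 h/day × 31 days = 248 h
Power = 31 kWh ÷ 248 h = 0.125 kW = 125 W

125 W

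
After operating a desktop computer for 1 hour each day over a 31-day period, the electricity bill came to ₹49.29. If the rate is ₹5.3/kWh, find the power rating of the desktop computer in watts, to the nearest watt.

300 W

Energy = ₹49.29 ÷ ₹5.3/kWh = 9.3 kWh
Runtime = 1 h/day × 31 days = 31 h
Power = 9.3 kWh ÷ 31 h = 0.3 kW = 300 W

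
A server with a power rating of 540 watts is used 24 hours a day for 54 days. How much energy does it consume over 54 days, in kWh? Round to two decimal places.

699.84 kWh

Runtime = 24 h × 54 = 1296 h
Energy = 0.54 kW × 1296 h = 699.84 kWh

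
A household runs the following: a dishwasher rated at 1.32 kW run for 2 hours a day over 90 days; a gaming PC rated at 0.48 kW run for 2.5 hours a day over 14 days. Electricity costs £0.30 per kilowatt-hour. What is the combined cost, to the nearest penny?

£76.32

dishwasher: Runtime = 2 h/day × 90 days = 180 h
dishwasher: 1.32 kW × 180 h = 237.6 kWh
gaming PC: Runtime = 2.5 h/day × 14 days = 35 h
gaming PC: 0.48 kW × 35 h = 16.8 kWh
Total energy = 254.4 kWh
Cost = 254.4 × £0.30 = £76.32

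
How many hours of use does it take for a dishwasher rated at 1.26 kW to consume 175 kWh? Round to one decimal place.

Hours = 175 kWh ÷ 1.26 kW = 138.9 h

138.9 h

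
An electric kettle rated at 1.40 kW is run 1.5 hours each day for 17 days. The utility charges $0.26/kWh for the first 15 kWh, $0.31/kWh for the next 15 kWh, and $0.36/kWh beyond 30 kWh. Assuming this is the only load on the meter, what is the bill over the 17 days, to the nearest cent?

$10.60

Runtime = 1.5 h/day × 17 days = 25.5 h
Energy = 1.4 kW × 25.5 h = 35.7 kWh
Tier 1 (0–15 kWh): 15 × $0.26 = $3.9
Tier 2 (15–30 kWh): 15 × $0.31 = $4.65
Above 30 kWh: 5.7 × $0.36 = $2.052
Bill = $10.60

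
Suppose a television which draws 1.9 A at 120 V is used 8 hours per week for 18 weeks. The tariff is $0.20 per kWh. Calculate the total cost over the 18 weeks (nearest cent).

Power = 1.9 A × 120 V = 228 W = 0.228 kW
Runtime = 8 h/week × 18 weeks = 144 h
Energy = 0.228 kW × 144 h = 32.832 kWh
Cost = 32.832 kWh × $0.20/kWh = $6.57

$6.57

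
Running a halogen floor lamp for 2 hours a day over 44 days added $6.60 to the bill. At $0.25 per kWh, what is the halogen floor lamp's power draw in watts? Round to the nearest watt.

300 W

Energy = $6.60 ÷ $0.25/kWh = 26.4 kWh
Runtime = 2 h/day × 44 days = 88 h
Power = 26.4 kWh ÷ 88 h = 0.3 kW = 300 W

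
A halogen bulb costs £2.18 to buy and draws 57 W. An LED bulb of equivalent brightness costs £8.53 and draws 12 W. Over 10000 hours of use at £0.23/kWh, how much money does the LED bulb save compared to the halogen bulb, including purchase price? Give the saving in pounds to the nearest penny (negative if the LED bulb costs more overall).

halogen bulb: £2.18 + (57/1000) kW × 10000 h × £0.23 = £2.18 + £131.1 = £133.28
LED bulb: £8.53 + (12/1000) kW × 10000 h × £0.23 = £8.53 + £27.6 = £36.13
Saving = £133.28 − £36.13 = £97.15

£97.15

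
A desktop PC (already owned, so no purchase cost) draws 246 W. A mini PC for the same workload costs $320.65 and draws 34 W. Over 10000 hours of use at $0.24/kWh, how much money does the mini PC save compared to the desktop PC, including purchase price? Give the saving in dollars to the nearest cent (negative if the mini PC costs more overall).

desktop PC: $0.00 + (246/1000) kW × 10000 h × $0.24 = $0.00 + $590.4 = $590.4
mini PC: $320.65 + (34/1000) kW × 10000 h × $0.24 = $320.65 + $81.6 = $402.25
Saving = $590.4 − $402.25 = $188.15

$188.15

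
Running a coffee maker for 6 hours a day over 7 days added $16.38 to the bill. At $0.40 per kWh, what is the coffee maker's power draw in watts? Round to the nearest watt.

975 W

Energy = $16.38 ÷ $0.40/kWh = 40.95 kWh
Runtime = 6 h/day × 7 days = 42 h
Power = 40.95 kWh ÷ 42 h = 0.975 kW = 975 W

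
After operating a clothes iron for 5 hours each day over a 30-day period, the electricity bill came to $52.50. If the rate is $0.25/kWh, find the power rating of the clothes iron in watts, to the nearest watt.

Energy = $52.50 ÷ $0.25/kWh = 210 kWh
Runtime = 5 h/day × 30 days = 150 h
Power = 210 kWh ÷ 150 h = 1.4 kW = 1400 W

1400 W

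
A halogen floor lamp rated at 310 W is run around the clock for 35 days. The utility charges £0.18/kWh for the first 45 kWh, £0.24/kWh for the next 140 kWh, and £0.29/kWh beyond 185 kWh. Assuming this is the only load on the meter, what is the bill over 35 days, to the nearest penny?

Runtime = 24 h × 35 = 840 h
Energy = 0.31 kW × 840 h = 260.4 kWh
Tier 1 (0–45 kWh): 45 × £0.18 = £8.1
Tier 2 (45–185 kWh): 140 × £0.24 = £33.6
Above 185 kWh: 75.4 × £0.29 = £21.866
Bill = £63.57

£63.57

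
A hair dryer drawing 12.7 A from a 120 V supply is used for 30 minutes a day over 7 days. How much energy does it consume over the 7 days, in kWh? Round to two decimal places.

Power = 12.7 A × 120 V = 1524 W = 1.524 kW
Runtime = 30 min × 7 = 210 min = 3.5 h
Energy = 1.524 kW × 3.5 h = 5.334 kWh ≈ 5.33 kWh

5.33 kWh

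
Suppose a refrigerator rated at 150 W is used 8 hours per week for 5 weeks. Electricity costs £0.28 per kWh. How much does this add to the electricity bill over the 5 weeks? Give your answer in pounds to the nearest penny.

Runtime = 8 h/week × 5 weeks = 40 h
Energy = 0.15 kW × 40 h = 6 kWh
Cost = 6 kWh × £0.28/kWh = £1.68

£1.68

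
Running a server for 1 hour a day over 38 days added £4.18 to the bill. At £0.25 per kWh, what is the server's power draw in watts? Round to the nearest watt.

Energy = £4.18 ÷ £0.25/kWh = 16.72 kWh
Runtime = 1 h/day × 38 days = 38 h
Power = 16.72 kWh ÷ 38 h = 0.44 kW = 440 W

440 W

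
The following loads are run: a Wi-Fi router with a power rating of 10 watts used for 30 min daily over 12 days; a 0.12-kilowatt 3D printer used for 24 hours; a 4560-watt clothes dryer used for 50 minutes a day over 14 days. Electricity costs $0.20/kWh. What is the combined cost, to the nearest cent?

$11.23

Wi-Fi router: Runtime = 30 min × 12 = 360 min = 6 h
Wi-Fi router: 0.01 kW × 6 h = 0.06 kWh
3D printer: 0.12 kW × 24 h = 2.88 kWh
clothes dryer: Runtime = 50 min × 14 = 700 min = 11.666666… h
clothes dryer: 4.56 kW × 11.666666… h = 53.2 kWh
Total energy = 56.14 kWh
Cost = 56.14 × $0.20 = $11.23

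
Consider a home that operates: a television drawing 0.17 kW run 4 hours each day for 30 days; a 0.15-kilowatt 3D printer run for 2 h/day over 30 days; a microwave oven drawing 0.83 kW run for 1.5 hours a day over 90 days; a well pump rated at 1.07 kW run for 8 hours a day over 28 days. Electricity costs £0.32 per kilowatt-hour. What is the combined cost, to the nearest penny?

£121.96

television: Runtime = 4 h/day × 30 days = 120 h
television: 0.17 kW × 120 h = 20.4 kWh
3D printer: Runtime = 2 h/day × 30 days = 60 h
3D printer: 0.15 kW × 60 h = 9 kWh
microwave oven: Runtime = 1.5 h/day × 90 days = 135 h
microwave oven: 0.83 kW × 135 h = 112.05 kWh
well pump: Runtime = 8 h/day × 28 days = 224 h
well pump: 1.07 kW × 224 h = 239.68 kWh
Total energy = 381.13 kWh
Cost = 381.13 × £0.32 = £121.96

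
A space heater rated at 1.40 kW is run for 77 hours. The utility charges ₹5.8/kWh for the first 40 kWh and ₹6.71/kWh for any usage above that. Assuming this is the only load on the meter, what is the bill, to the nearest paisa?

Energy = 1.4 kW × 77 h = 107.8 kWh
Tier 1 (0–40 kWh): 40 × ₹5.8 = ₹232
Above 40 kWh: 67.8 × ₹6.71 = ₹454.938
Bill = ₹686.94

₹686.94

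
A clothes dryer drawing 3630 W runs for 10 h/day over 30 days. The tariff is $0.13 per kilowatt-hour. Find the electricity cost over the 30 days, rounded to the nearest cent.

Runtime = 10 h/day × 30 days = 300 h
Energy = 3.63 kW × 300 h = 1089 kWh
Cost = 1089 kWh × $0.13/kWh = $141.57

$141.57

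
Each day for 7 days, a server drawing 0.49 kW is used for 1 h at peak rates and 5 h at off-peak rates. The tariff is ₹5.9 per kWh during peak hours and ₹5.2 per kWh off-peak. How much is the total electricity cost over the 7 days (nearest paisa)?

Peak energy = 0.49 kW × 1 h × 7 = 3.43 kWh
Off-peak energy = 0.49 kW × 5 h × 7 = 17.15 kWh
Cost = 3.43 × ₹5.9 + 17.15 × ₹5.2 = ₹20.237 + ₹89.18 = ₹109.42

₹109.42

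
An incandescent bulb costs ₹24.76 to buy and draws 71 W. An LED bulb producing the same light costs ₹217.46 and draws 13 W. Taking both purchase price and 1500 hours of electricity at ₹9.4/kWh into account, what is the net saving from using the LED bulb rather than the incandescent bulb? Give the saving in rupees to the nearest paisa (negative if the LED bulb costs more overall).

₹625.10

incandescent bulb: ₹24.76 + (71/1000) kW × 1500 h × ₹9.4 = ₹24.76 + ₹1001.1 = ₹1025.86
LED bulb: ₹217.46 + (13/1000) kW × 1500 h × ₹9.4 = ₹217.46 + ₹183.3 = ₹400.76
Saving = ₹1025.86 − ₹400.76 = ₹625.1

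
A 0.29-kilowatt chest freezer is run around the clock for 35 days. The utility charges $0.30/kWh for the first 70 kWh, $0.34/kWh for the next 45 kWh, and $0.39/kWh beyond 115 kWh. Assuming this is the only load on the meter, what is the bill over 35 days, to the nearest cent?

Runtime = 24 h × 35 = 840 h
Energy = 0.29 kW × 840 h = 243.6 kWh
Tier 1 (0–70 kWh): 70 × $0.30 = $21
Tier 2 (70–115 kWh): 45 × $0.34 = $15.3
Above 115 kWh: 128.6 × $0.39 = $50.154
Bill = $86.45

$86.45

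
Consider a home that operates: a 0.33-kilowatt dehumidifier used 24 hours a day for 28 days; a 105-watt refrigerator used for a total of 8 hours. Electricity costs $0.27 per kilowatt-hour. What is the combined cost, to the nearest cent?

dehumidifier: Runtime = 24 h × 28 = 672 h
dehumidifier: 0.33 kW × 672 h = 221.76 kWh
refrigerator: 0.105 kW × 8 h = 0.84 kWh
Total energy = 222.6 kWh
Cost = 222.6 × $0.27 = $60.10

$60.10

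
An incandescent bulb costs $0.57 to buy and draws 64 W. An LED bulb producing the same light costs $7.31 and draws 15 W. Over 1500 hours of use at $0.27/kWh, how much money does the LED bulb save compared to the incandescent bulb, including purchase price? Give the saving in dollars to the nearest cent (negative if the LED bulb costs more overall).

$13.11

incandescent bulb: $0.57 + (64/1000) kW × 1500 h × $0.27 = $0.57 + $25.92 = $26.49
LED bulb: $7.31 + (15/1000) kW × 1500 h × $0.27 = $7.31 + $6.075 = $13.385
Saving = $26.49 − $13.385 = $13.105 → $13.11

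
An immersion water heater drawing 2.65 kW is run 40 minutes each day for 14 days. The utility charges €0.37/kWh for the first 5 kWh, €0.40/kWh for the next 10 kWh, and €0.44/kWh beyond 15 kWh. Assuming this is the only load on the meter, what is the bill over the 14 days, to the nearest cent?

€10.13

Runtime = 40 min × 14 = 560 min = 9.333333… h
Energy = 2.65 kW × 9.333333… h = 24.733333… kWh
Tier 1 (0–5 kWh): 5 × €0.37 = €1.85
Tier 2 (5–15 kWh): 10 × €0.40 = €4
Above 15 kWh: 9.733333… × €0.44 = €4.282666…
Bill = €10.13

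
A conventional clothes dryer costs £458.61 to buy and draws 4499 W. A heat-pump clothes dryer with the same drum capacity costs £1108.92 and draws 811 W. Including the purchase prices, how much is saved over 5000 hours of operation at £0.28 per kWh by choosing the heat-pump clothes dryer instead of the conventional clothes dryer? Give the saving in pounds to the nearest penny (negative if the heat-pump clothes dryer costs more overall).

conventional clothes dryer: £458.61 + (4499/1000) kW × 5000 h × £0.28 = £458.61 + £6298.6 = £6757.21
heat-pump clothes dryer: £1108.92 + (811/1000) kW × 5000 h × £0.28 = £1108.92 + £1135.4 = £2244.32
Saving = £6757.21 − £2244.32 = £4512.89

£4512.89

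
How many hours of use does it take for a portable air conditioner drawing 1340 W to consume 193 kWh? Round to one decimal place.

144.0 h

Hours = 193 kWh ÷ 1.34 kW = 144.0 h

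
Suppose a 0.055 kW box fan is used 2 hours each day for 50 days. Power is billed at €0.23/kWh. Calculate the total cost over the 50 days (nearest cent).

€1.27

Runtime = 2 h/day × 50 days = 100 h
Energy = 0.055 kW × 100 h = 5.5 kWh
Cost = 5.5 kWh × €0.23/kWh = €1.27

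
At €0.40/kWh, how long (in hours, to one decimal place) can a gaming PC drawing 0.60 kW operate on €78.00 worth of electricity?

Energy available = €78.00 ÷ €0.40/kWh = 195 kWh
Hours = 195 kWh ÷ 0.6 kW = 325.0 h

325.0 h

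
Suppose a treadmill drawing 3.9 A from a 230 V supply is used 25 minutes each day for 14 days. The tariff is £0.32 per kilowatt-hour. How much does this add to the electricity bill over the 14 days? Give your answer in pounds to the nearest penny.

Power = 3.9 A × 230 V = 897 W = 0.897 kW
Runtime = 25 min × 14 = 350 min = 5.833333… h
Energy = 0.897 kW × 5.833333… h = 5.2325 kWh
Cost = 5.2325 kWh × £0.32/kWh = £1.67

£1.67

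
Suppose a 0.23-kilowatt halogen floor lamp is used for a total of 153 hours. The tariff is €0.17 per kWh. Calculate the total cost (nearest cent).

Energy = 0.23 kW × 153 h = 35.19 kWh
Cost = 35.19 kWh × €0.17/kWh = €5.98

€5.98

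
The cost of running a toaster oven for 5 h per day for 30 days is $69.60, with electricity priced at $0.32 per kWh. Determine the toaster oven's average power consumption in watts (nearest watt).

1450 W

Energy = $69.60 ÷ $0.32/kWh = 217.5 kWh
Runtime = 5 h/day × 30 days = 150 h
Power = 217.5 kWh ÷ 150 h = 1.45 kW = 1450 W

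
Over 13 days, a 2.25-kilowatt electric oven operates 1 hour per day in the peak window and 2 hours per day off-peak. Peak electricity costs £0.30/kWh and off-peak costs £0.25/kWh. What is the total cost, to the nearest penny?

£23.40

Peak energy = 2.25 kW × 1 h × 13 = 29.25 kWh
Off-peak energy = 2.25 kW × 2 h × 13 = 58.5 kWh
Cost = 29.25 × £0.30 + 58.5 × £0.25 = £8.775 + £14.625 = £23.40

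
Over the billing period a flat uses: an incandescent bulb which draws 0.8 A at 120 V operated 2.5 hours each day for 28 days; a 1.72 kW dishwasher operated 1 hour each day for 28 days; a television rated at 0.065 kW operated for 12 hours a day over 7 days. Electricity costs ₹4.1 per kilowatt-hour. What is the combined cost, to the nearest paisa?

incandescent bulb: Power = 0.8 A × 120 V = 96 W = 0.096 kW
incandescent bulb: Runtime = 2.5 h/day × 28 days = 70 h
incandescent bulb: 0.096 kW × 70 h = 6.72 kWh
dishwasher: Runtime = 1 h/day × 28 days = 28 h
dishwasher: 1.72 kW × 28 h = 48.16 kWh
television: Runtime = 12 h/day × 7 days = 84 h
television: 0.065 kW × 84 h = 5.46 kWh
Total energy = 60.34 kWh
Cost = 60.34 × ₹4.1 = ₹247.39

₹247.39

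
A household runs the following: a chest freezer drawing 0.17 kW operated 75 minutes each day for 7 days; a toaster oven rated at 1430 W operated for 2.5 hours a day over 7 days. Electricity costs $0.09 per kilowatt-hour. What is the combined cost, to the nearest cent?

$2.39

chest freezer: Runtime = 75 min × 7 = 525 min = 8.75 h
chest freezer: 0.17 kW × 8.75 h = 1.4875 kWh
toaster oven: Runtime = 2.5 h/day × 7 days = 17.5 h
toaster oven: 1.43 kW × 17.5 h = 25.025 kWh
Total energy = 26.5125 kWh
Cost = 26.5125 × $0.09 = $2.39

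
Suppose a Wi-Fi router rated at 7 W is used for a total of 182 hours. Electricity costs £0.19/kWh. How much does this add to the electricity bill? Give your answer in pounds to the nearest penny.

Energy = 0.007 kW × 182 h = 1.274 kWh
Cost = 1.274 kWh × £0.19/kWh = £0.24

£0.24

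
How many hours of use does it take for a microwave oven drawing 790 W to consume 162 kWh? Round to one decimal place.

Hours = 162 kWh ÷ 0.79 kW = 205.1 h

205.1 h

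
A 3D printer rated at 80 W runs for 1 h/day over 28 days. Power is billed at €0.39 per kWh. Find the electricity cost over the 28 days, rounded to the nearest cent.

€0.87

Runtime = 1 h/day × 28 days = 28 h
Energy = 0.08 kW × 28 h = 2.24 kWh
Cost = 2.24 kWh × €0.39/kWh = €0.87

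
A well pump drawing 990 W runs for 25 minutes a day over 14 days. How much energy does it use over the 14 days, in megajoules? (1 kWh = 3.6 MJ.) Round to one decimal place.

Runtime = 25 min × 14 = 350 min = 5.833333… h
Energy = 0.99 kW × 5.833333… h = 5.775 kWh
= 5.775 × 3.6 MJ = 20.8 MJ

20.8 MJ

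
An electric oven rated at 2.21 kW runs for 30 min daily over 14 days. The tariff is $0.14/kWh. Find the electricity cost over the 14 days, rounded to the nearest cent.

Runtime = 30 min × 14 = 420 min = 7 h
Energy = 2.21 kW × 7 h = 15.47 kWh
Cost = 15.47 kWh × $0.14/kWh = $2.17

$2.17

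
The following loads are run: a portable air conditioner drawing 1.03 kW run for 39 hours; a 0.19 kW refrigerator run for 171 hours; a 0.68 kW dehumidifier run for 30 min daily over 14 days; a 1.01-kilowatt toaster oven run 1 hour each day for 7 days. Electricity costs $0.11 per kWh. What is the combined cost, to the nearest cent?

portable air conditioner: 1.03 kW × 39 h = 40.17 kWh
refrigerator: 0.19 kW × 171 h = 32.49 kWh
dehumidifier: Runtime = 30 min × 14 = 420 min = 7 h
dehumidifier: 0.68 kW × 7 h = 4.76 kWh
toaster oven: Runtime = 1 h/day × 7 days = 7 h
toaster oven: 1.01 kW × 7 h = 7.07 kWh
Total energy = 84.49 kWh
Cost = 84.49 × $0.11 = $9.29

$9.29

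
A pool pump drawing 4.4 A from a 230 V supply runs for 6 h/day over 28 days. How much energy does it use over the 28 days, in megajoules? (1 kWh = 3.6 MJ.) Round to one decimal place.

612.1 MJ

Power = 4.4 A × 230 V = 1012 W = 1.012 kW
Runtime = 6 h/day × 28 days = 168 h
Energy = 1.012 kW × 168 h = 170.016 kWh
= 170.016 × 3.6 MJ = 612.1 MJ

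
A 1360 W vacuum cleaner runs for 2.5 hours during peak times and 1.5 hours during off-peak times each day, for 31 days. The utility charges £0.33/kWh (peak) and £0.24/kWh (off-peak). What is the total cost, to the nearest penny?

Peak energy = 1.36 kW × 2.5 h × 31 = 105.4 kWh
Off-peak energy = 1.36 kW × 1.5 h × 31 = 63.24 kWh
Cost = 105.4 × £0.33 + 63.24 × £0.24 = £34.782 + £15.1776 = £49.96

£49.96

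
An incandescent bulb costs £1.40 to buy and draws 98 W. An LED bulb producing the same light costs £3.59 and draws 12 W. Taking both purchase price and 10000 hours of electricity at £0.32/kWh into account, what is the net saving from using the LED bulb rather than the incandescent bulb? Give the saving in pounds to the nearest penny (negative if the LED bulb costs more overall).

incandescent bulb: £1.40 + (98/1000) kW × 10000 h × £0.32 = £1.40 + £313.6 = £315
LED bulb: £3.59 + (12/1000) kW × 10000 h × £0.32 = £3.59 + £38.4 = £41.99
Saving = £315 − £41.99 = £273.01

£273.01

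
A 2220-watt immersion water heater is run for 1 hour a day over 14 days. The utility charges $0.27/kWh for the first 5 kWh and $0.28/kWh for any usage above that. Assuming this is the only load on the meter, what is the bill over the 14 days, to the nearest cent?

Runtime = 1 h/day × 14 days = 14 h
Energy = 2.22 kW × 14 h = 31.08 kWh
Tier 1 (0–5 kWh): 5 × $0.27 = $1.35
Above 5 kWh: 26.08 × $0.28 = $7.3024
Bill = $8.65

$8.65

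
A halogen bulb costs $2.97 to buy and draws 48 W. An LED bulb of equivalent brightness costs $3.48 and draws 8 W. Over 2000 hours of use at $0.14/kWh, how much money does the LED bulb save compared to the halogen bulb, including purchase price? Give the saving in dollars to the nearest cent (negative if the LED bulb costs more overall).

halogen bulb: $2.97 + (48/1000) kW × 2000 h × $0.14 = $2.97 + $13.44 = $16.41
LED bulb: $3.48 + (8/1000) kW × 2000 h × $0.14 = $3.48 + $2.24 = $5.72
Saving = $16.41 − $5.72 = $10.69

$10.69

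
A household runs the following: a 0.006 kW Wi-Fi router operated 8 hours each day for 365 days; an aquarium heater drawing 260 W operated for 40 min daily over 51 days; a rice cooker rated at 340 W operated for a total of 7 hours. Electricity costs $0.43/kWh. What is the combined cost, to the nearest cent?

$12.36

Wi-Fi router: Runtime = 8 h/day × 365 days = 2920 h
Wi-Fi router: 0.006 kW × 2920 h = 17.52 kWh
aquarium heater: Runtime = 40 min × 51 = 2040 min = 34 h
aquarium heater: 0.26 kW × 34 h = 8.84 kWh
rice cooker: 0.34 kW × 7 h = 2.38 kWh
Total energy = 28.74 kWh
Cost = 28.74 × $0.43 = $12.36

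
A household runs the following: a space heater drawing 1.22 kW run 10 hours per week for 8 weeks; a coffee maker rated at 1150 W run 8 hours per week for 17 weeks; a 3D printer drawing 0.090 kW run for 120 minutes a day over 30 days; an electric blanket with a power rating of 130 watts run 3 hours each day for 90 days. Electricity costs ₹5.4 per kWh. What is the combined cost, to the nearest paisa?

₹1590.30

space heater: Runtime = 10 h/week × 8 weeks = 80 h
space heater: 1.22 kW × 80 h = 97.6 kWh
coffee maker: Runtime = 8 h/week × 17 weeks = 136 h
coffee maker: 1.15 kW × 136 h = 156.4 kWh
3D printer: Runtime = 120 min × 30 = 3600 min = 60 h
3D printer: 0.09 kW × 60 h = 5.4 kWh
electric blanket: Runtime = 3 h/day × 90 days = 270 h
electric blanket: 0.13 kW × 270 h = 35.1 kWh
Total energy = 294.5 kWh
Cost = 294.5 × ₹5.4 = ₹1590.30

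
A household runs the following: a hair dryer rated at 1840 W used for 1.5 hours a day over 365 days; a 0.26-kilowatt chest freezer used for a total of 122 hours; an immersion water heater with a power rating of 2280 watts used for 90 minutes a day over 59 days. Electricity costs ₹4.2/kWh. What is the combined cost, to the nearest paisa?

₹5211.78

hair dryer: Runtime = 1.5 h/day × 365 days = 547.5 h
hair dryer: 1.84 kW × 547.5 h = 1007.4 kWh
chest freezer: 0.26 kW × 122 h = 31.72 kWh
immersion water heater: Runtime = 90 min × 59 = 5310 min = 88.5 h
immersion water heater: 2.28 kW × 88.5 h = 201.78 kWh
Total energy = 1240.9 kWh
Cost = 1240.9 × ₹4.2 = ₹5211.78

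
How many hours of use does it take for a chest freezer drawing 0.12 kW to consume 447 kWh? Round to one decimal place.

3725.0 h

Hours = 447 kWh ÷ 0.12 kW = 3725.0 h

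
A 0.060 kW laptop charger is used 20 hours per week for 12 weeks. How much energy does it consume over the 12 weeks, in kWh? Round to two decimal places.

14.40 kWh

Runtime = 20 h/week × 12 weeks = 240 h
Energy = 0.06 kW × 240 h = 14.4 kWh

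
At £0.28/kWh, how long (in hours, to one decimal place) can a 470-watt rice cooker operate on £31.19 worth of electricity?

237.0 h

Energy available = £31.19 ÷ £0.28/kWh = 111.3929 kWh
Hours = 111.3929 kWh ÷ 0.47 kW = 237.0 h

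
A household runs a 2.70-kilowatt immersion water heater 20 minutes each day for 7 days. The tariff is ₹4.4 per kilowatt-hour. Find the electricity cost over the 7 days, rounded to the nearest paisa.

Runtime = 20 min × 7 = 140 min = 2.333333… h
Energy = 2.7 kW × 2.333333… h = 6.3 kWh
Cost = 6.3 kWh × ₹4.4/kWh = ₹27.72

₹27.72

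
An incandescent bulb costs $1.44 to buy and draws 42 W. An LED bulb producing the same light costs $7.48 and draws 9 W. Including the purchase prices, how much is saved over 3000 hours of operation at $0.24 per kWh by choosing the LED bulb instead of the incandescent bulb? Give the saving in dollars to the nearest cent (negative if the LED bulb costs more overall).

$17.72

incandescent bulb: $1.44 + (42/1000) kW × 3000 h × $0.24 = $1.44 + $30.24 = $31.68
LED bulb: $7.48 + (9/1000) kW × 3000 h × $0.24 = $7.48 + $6.48 = $13.96
Saving = $31.68 − $13.96 = $17.72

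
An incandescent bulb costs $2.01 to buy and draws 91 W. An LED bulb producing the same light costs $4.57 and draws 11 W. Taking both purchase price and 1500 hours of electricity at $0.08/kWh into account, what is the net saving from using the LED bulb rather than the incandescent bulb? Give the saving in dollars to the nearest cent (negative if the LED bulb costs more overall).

$7.04

incandescent bulb: $2.01 + (91/1000) kW × 1500 h × $0.08 = $2.01 + $10.92 = $12.93
LED bulb: $4.57 + (11/1000) kW × 1500 h × $0.08 = $4.57 + $1.32 = $5.89
Saving = $12.93 − $5.89 = $7.04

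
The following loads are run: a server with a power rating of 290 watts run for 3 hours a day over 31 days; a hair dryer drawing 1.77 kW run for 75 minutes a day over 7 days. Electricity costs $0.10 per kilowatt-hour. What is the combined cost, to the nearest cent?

$4.25

server: Runtime = 3 h/day × 31 days = 93 h
server: 0.29 kW × 93 h = 26.97 kWh
hair dryer: Runtime = 75 min × 7 = 525 min = 8.75 h
hair dryer: 1.77 kW × 8.75 h = 15.4875 kWh
Total energy = 42.4575 kWh
Cost = 42.4575 × $0.10 = $4.25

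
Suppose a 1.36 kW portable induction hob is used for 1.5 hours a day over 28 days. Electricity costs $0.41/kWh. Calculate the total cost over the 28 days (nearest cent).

$23.42

Runtime = 1.5 h/day × 28 days = 42 h
Energy = 1.36 kW × 42 h = 57.12 kWh
Cost = 57.12 kWh × $0.41/kWh = $23.42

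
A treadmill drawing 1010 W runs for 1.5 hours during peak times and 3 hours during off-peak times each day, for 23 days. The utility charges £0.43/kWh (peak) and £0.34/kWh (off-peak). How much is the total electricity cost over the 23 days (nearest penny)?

£38.68

Peak energy = 1.01 kW × 1.5 h × 23 = 34.845 kWh
Off-peak energy = 1.01 kW × 3 h × 23 = 69.69 kWh
Cost = 34.845 × £0.43 + 69.69 × £0.34 = £14.98335 + £23.6946 = £38.68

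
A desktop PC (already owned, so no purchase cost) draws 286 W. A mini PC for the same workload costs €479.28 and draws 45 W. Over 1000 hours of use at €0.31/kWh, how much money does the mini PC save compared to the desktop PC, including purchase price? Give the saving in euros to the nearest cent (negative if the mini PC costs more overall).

desktop PC: €0.00 + (286/1000) kW × 1000 h × €0.31 = €0.00 + €88.66 = €88.66
mini PC: €479.28 + (45/1000) kW × 1000 h × €0.31 = €479.28 + €13.95 = €493.23
Saving = €88.66 − €493.23 = −€404.57

-€404.57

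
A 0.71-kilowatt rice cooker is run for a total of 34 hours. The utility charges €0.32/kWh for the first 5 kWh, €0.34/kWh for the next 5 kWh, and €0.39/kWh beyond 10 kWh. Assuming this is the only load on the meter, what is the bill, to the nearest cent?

Energy = 0.71 kW × 34 h = 24.14 kWh
Tier 1 (0–5 kWh): 5 × €0.32 = €1.6
Tier 2 (5–10 kWh): 5 × €0.34 = €1.7
Above 10 kWh: 14.14 × €0.39 = €5.5146
Bill = €8.81

€8.81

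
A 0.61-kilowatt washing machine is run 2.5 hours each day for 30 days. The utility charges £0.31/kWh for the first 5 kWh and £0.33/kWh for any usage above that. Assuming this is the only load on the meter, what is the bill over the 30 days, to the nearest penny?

£15.00

Runtime = 2.5 h/day × 30 days = 75 h
Energy = 0.61 kW × 75 h = 45.75 kWh
Tier 1 (0–5 kWh): 5 × £0.31 = £1.55
Above 5 kWh: 40.75 × £0.33 = £13.4475
Bill = £15.00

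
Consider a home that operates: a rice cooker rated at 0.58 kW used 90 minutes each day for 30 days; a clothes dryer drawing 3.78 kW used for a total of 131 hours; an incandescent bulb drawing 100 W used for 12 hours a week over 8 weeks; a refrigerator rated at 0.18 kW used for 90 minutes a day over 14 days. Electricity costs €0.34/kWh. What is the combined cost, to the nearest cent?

rice cooker: Runtime = 90 min × 30 = 2700 min = 45 h
rice cooker: 0.58 kW × 45 h = 26.1 kWh
clothes dryer: 3.78 kW × 131 h = 495.18 kWh
incandescent bulb: Runtime = 12 h/week × 8 weeks = 96 h
incandescent bulb: 0.1 kW × 96 h = 9.6 kWh
refrigerator: Runtime = 90 min × 14 = 1260 min = 21 h
refrigerator: 0.18 kW × 21 h = 3.78 kWh
Total energy = 534.66 kWh
Cost = 534.66 × €0.34 = €181.78

€181.78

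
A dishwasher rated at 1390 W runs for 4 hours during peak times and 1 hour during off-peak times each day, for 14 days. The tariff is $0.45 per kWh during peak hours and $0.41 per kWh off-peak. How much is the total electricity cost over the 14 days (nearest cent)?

Peak energy = 1.39 kW × 4 h × 14 = 77.84 kWh
Off-peak energy = 1.39 kW × 1 h × 14 = 19.46 kWh
Cost = 77.84 × $0.45 + 19.46 × $0.41 = $35.028 + $7.9786 = $43.01

$43.01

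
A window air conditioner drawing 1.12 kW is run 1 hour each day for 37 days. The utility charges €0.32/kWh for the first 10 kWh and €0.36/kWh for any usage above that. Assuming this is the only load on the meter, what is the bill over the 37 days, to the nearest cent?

€14.52

Runtime = 1 h/day × 37 days = 37 h
Energy = 1.12 kW × 37 h = 41.44 kWh
Tier 1 (0–10 kWh): 10 × €0.32 = €3.2
Above 10 kWh: 31.44 × €0.36 = €11.3184
Bill = €14.52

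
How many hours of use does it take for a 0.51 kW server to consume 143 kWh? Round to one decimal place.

280.4 h

Hours = 143 kWh ÷ 0.51 kW = 280.4 h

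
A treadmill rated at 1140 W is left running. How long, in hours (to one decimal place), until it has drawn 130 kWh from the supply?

Hours = 130 kWh ÷ 1.14 kW = 114.0 h

114.0 h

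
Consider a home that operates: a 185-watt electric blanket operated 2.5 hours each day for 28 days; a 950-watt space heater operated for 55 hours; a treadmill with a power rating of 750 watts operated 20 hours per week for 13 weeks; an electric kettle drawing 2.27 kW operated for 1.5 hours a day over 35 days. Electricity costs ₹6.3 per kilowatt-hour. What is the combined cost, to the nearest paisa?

₹2390.06

electric blanket: Runtime = 2.5 h/day × 28 days = 70 h
electric blanket: 0.185 kW × 70 h = 12.95 kWh
space heater: 0.95 kW × 55 h = 52.25 kWh
treadmill: Runtime = 20 h/week × 13 weeks = 260 h
treadmill: 0.75 kW × 260 h = 195 kWh
electric kettle: Runtime = 1.5 h/day × 35 days = 52.5 h
electric kettle: 2.27 kW × 52.5 h = 119.175 kWh
Total energy = 379.375 kWh
Cost = 379.375 × ₹6.3 = ₹2390.06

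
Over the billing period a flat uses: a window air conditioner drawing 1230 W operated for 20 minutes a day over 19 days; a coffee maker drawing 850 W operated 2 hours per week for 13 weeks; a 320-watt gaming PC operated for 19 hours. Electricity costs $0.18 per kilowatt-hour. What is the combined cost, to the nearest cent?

$6.47

window air conditioner: Runtime = 20 min × 19 = 380 min = 6.333333… h
window air conditioner: 1.23 kW × 6.333333… h = 7.79 kWh
coffee maker: Runtime = 2 h/week × 13 weeks = 26 h
coffee maker: 0.85 kW × 26 h = 22.1 kWh
gaming PC: 0.32 kW × 19 h = 6.08 kWh
Total energy = 35.97 kWh
Cost = 35.97 × $0.18 = $6.47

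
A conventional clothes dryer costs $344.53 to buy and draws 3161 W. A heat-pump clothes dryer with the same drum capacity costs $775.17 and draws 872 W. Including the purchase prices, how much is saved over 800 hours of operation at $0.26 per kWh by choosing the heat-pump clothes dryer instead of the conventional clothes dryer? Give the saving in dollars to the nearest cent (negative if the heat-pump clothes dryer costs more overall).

conventional clothes dryer: $344.53 + (3161/1000) kW × 800 h × $0.26 = $344.53 + $657.488 = $1002.018
heat-pump clothes dryer: $775.17 + (872/1000) kW × 800 h × $0.26 = $775.17 + $181.376 = $956.546
Saving = $1002.018 − $956.546 = $45.472 → $45.47

$45.47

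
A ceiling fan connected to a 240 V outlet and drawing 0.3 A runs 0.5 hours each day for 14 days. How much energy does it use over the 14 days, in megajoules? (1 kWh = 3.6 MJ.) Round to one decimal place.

1.8 MJ

Power = 0.3 A × 240 V = 72 W = 0.072 kW
Runtime = 0.5 h/day × 14 days = 7 h
Energy = 0.072 kW × 7 h = 0.504 kWh
= 0.504 × 3.6 MJ = 1.8 MJ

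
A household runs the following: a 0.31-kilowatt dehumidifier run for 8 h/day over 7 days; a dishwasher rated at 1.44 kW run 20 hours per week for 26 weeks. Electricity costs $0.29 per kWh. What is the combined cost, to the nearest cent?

dehumidifier: Runtime = 8 h/day × 7 days = 56 h
dehumidifier: 0.31 kW × 56 h = 17.36 kWh
dishwasher: Runtime = 20 h/week × 26 weeks = 520 h
dishwasher: 1.44 kW × 520 h = 748.8 kWh
Total energy = 766.16 kWh
Cost = 766.16 × $0.29 = $222.19

$222.19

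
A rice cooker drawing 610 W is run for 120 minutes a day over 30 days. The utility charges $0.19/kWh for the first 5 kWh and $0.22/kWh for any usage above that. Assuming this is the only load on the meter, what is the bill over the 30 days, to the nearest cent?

Runtime = 120 min × 30 = 3600 min = 60 h
Energy = 0.61 kW × 60 h = 36.6 kWh
Tier 1 (0–5 kWh): 5 × $0.19 = $0.95
Above 5 kWh: 31.6 × $0.22 = $6.952
Bill = $7.90

$7.90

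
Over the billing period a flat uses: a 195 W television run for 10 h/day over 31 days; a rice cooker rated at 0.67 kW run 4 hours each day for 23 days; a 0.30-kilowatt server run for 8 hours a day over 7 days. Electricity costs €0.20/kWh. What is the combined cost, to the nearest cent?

€27.78

television: Runtime = 10 h/day × 31 days = 310 h
television: 0.195 kW × 310 h = 60.45 kWh
rice cooker: Runtime = 4 h/day × 23 days = 92 h
rice cooker: 0.67 kW × 92 h = 61.64 kWh
server: Runtime = 8 h/day × 7 days = 56 h
server: 0.3 kW × 56 h = 16.8 kWh
Total energy = 138.89 kWh
Cost = 138.89 × €0.20 = €27.78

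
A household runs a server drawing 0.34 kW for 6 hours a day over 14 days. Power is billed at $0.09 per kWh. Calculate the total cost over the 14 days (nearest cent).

Runtime = 6 h/day × 14 days = 84 h
Energy = 0.34 kW × 84 h = 28.56 kWh
Cost = 28.56 kWh × $0.09/kWh = $2.57

$2.57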